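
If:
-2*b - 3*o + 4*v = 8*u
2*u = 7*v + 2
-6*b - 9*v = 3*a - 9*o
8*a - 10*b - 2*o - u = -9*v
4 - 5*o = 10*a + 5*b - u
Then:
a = 1010/2443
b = 194/2443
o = -324/2443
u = -46/349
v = -790/2443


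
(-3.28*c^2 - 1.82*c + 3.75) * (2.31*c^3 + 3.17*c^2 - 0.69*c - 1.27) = -7.5768*c^5 - 14.6018*c^4 + 5.1563*c^3 + 17.3089*c^2 - 0.2761*c - 4.7625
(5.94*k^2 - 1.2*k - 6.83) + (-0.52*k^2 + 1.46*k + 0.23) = 5.42*k^2 + 0.26*k - 6.6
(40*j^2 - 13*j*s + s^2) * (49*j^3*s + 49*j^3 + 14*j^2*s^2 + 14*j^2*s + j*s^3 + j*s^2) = 1960*j^5*s + 1960*j^5 - 77*j^4*s^2 - 77*j^4*s - 93*j^3*s^3 - 93*j^3*s^2 + j^2*s^4 + j^2*s^3 + j*s^5 + j*s^4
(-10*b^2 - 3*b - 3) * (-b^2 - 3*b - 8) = 10*b^4 + 33*b^3 + 92*b^2 + 33*b + 24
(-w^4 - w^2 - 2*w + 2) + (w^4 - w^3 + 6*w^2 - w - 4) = -w^3 + 5*w^2 - 3*w - 2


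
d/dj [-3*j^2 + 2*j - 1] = 2 - 6*j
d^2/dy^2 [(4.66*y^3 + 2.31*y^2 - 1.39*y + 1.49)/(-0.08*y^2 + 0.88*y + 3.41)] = (2.77555756156289e-17*y^5 - 10.06736*y^3 - 87.740592*y^2 - 322.217148*y - 65.184702)/(0.000512*y^6 - 0.016896*y^5 + 0.120384*y^4 + 0.758912*y^3 - 5.131368*y^2 - 30.698184*y - 39.651821)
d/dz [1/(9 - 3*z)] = 1/(3*(z - 3)^2)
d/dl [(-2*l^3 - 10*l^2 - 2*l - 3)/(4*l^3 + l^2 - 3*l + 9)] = (38*l^4 + 28*l^3 + 14*l^2 - 174*l - 27)/(16*l^6 + 8*l^5 - 23*l^4 + 66*l^3 + 27*l^2 - 54*l + 81)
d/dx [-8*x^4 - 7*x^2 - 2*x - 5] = -32*x^3 - 14*x - 2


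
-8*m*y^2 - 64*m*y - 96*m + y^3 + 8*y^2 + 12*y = (-8*m + y)*(y + 2)*(y + 6)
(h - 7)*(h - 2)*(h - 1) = h^3 - 10*h^2 + 23*h - 14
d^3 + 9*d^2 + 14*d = d*(d + 2)*(d + 7)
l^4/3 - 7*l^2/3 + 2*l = l*(l/3 + 1)*(l - 2)*(l - 1)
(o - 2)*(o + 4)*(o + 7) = o^3 + 9*o^2 + 6*o - 56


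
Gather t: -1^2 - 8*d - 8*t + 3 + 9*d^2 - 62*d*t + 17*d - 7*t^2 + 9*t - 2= 9*d^2 + 9*d - 7*t^2 + t*(1 - 62*d)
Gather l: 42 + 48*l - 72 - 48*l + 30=0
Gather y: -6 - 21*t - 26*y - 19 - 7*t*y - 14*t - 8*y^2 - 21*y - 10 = -35*t - 8*y^2 + y*(-7*t - 47) - 35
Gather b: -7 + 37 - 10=20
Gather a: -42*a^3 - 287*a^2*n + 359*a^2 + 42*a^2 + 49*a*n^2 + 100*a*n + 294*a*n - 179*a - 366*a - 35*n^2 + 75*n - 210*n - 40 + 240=-42*a^3 + a^2*(401 - 287*n) + a*(49*n^2 + 394*n - 545) - 35*n^2 - 135*n + 200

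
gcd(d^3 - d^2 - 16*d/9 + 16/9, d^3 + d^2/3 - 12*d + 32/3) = d - 1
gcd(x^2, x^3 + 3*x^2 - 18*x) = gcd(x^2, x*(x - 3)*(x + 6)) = x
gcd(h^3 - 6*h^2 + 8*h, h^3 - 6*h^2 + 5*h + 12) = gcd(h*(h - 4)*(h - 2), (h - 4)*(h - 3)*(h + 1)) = h - 4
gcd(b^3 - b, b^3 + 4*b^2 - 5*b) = b^2 - b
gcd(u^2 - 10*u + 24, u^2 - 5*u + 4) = u - 4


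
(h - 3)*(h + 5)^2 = h^3 + 7*h^2 - 5*h - 75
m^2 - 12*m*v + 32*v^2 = (m - 8*v)*(m - 4*v)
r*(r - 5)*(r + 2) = r^3 - 3*r^2 - 10*r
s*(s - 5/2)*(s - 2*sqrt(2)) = s^3 - 2*sqrt(2)*s^2 - 5*s^2/2 + 5*sqrt(2)*s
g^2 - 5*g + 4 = (g - 4)*(g - 1)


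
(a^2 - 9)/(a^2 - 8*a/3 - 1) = 3*(a + 3)/(3*a + 1)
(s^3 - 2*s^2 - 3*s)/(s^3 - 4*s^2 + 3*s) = (s + 1)/(s - 1)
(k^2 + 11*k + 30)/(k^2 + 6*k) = (k + 5)/k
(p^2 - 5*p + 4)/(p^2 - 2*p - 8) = (p - 1)/(p + 2)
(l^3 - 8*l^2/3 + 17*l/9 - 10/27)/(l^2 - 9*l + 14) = (27*l^3 - 72*l^2 + 51*l - 10)/(27*(l^2 - 9*l + 14))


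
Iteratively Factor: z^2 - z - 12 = (z + 3)*(z - 4)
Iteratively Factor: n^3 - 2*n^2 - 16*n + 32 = (n - 4)*(n^2 + 2*n - 8) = (n - 4)*(n + 4)*(n - 2)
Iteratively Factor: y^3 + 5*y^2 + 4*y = (y + 4)*(y^2 + y) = y*(y + 4)*(y + 1)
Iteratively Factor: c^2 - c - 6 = (c - 3)*(c + 2)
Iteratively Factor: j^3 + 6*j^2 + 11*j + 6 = (j + 2)*(j^2 + 4*j + 3) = (j + 1)*(j + 2)*(j + 3)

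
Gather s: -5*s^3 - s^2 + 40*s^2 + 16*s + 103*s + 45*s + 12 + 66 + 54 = -5*s^3 + 39*s^2 + 164*s + 132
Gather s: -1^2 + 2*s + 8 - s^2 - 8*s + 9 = -s^2 - 6*s + 16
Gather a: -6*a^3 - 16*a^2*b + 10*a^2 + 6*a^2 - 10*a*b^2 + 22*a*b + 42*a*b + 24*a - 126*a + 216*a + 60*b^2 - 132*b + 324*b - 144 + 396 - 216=-6*a^3 + a^2*(16 - 16*b) + a*(-10*b^2 + 64*b + 114) + 60*b^2 + 192*b + 36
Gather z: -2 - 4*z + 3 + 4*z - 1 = 0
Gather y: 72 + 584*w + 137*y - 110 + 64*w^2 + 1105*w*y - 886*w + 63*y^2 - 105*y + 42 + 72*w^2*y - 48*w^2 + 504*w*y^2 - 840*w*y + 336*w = 16*w^2 + 34*w + y^2*(504*w + 63) + y*(72*w^2 + 265*w + 32) + 4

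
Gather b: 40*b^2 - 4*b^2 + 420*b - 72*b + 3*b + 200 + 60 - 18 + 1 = 36*b^2 + 351*b + 243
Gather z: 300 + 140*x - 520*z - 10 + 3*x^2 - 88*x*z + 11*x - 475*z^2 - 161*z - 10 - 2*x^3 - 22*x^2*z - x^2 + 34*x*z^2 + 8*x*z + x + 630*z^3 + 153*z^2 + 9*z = -2*x^3 + 2*x^2 + 152*x + 630*z^3 + z^2*(34*x - 322) + z*(-22*x^2 - 80*x - 672) + 280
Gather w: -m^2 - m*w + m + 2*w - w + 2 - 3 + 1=-m^2 + m + w*(1 - m)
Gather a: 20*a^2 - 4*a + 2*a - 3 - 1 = 20*a^2 - 2*a - 4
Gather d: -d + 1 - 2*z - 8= -d - 2*z - 7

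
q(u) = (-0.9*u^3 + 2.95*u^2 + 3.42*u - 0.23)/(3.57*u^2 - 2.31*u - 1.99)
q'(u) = (2.31 - 7.14*u)*(-0.9*u^3 + 2.95*u^2 + 3.42*u - 0.23)/(3.57*u^2 - 2.31*u - 1.99)^2 + (-2.7*u^2 + 5.9*u + 3.42)/(3.57*u^2 - 2.31*u - 1.99) = (-3.213*u^4 + 4.158*u^3 - 13.6509*u^2 - 10.0988*u - 7.3371)/(12.7449*u^4 - 16.4934*u^3 - 8.8725*u^2 + 9.1938*u + 3.9601)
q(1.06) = -13.19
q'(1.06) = -177.87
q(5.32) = -0.39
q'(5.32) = -0.32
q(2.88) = 0.60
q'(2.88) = -0.62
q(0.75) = -2.11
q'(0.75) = -7.44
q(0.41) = -0.69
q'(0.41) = -2.49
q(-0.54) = -3.60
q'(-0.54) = -76.28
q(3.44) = 0.30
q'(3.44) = -0.46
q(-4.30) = 1.50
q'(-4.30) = -0.30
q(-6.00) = 1.99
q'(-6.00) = -0.28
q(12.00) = -2.25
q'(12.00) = -0.26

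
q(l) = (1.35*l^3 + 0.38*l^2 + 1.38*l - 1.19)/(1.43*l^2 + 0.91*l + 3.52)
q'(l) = (-2.86*l - 0.91)*(1.35*l^3 + 0.38*l^2 + 1.38*l - 1.19)/(1.43*l^2 + 0.91*l + 3.52)^2 + (4.05*l^2 + 0.76*l + 1.38)/(1.43*l^2 + 0.91*l + 3.52) = (1.9305*l^4 + 2.457*l^3 + 12.6284*l^2 + 6.0786*l + 5.9405)/(2.0449*l^4 + 2.6026*l^3 + 10.8953*l^2 + 6.4064*l + 12.3904)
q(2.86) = 2.10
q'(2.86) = 0.99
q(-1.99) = -1.77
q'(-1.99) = 1.01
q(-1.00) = -0.88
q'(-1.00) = 0.73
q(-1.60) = -1.39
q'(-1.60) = 0.95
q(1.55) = 0.82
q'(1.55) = 0.94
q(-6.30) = -6.09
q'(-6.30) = 0.97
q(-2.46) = -2.25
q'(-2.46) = 1.03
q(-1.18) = -1.02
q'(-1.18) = 0.82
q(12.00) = 10.90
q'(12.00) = 0.95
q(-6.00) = -5.80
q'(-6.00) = 0.98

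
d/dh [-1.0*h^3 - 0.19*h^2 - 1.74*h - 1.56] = -3.0*h^2 - 0.38*h - 1.74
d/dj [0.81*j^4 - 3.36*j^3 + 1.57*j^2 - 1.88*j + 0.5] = 3.24*j^3 - 10.08*j^2 + 3.14*j - 1.88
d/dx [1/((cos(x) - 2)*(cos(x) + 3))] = (sin(x) + sin(2*x))/((cos(x) - 2)^2*(cos(x) + 3)^2)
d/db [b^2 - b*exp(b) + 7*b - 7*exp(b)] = -b*exp(b) + 2*b - 8*exp(b) + 7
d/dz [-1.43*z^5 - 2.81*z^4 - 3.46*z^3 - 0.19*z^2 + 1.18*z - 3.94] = -7.15*z^4 - 11.24*z^3 - 10.38*z^2 - 0.38*z + 1.18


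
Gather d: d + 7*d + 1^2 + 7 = 8*d + 8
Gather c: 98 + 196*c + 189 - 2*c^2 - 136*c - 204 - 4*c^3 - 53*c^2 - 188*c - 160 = -4*c^3 - 55*c^2 - 128*c - 77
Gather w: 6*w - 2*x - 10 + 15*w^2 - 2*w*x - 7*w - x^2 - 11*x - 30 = 15*w^2 + w*(-2*x - 1) - x^2 - 13*x - 40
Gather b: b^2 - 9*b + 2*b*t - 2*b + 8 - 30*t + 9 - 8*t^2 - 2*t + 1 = b^2 + b*(2*t - 11) - 8*t^2 - 32*t + 18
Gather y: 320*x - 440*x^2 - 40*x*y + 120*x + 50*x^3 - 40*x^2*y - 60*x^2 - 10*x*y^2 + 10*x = 50*x^3 - 500*x^2 - 10*x*y^2 + 450*x + y*(-40*x^2 - 40*x)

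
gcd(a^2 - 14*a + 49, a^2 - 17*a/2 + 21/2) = a - 7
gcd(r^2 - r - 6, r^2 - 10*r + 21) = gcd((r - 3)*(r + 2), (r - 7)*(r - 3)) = r - 3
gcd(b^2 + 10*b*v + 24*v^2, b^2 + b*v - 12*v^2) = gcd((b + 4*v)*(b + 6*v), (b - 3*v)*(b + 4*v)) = b + 4*v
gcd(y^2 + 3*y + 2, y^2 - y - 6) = y + 2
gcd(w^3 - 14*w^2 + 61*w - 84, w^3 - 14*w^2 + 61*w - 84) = w^3 - 14*w^2 + 61*w - 84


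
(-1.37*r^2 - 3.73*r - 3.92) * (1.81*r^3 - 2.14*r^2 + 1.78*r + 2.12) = -2.4797*r^5 - 3.8195*r^4 - 1.5516*r^3 - 1.155*r^2 - 14.8852*r - 8.3104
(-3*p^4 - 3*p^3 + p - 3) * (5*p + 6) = -15*p^5 - 33*p^4 - 18*p^3 + 5*p^2 - 9*p - 18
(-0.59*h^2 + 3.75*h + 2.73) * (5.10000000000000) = -3.009*h^2 + 19.125*h + 13.923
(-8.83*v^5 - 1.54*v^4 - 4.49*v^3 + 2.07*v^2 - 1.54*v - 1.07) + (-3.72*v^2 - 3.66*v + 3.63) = -8.83*v^5 - 1.54*v^4 - 4.49*v^3 - 1.65*v^2 - 5.2*v + 2.56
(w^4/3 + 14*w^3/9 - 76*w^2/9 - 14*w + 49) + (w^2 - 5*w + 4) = w^4/3 + 14*w^3/9 - 67*w^2/9 - 19*w + 53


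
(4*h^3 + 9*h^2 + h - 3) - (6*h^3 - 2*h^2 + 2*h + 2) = -2*h^3 + 11*h^2 - h - 5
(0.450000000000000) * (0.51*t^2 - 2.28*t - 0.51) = 0.2295*t^2 - 1.026*t - 0.2295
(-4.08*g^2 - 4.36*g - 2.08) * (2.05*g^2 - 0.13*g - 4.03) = -8.364*g^4 - 8.4076*g^3 + 12.7452*g^2 + 17.8412*g + 8.3824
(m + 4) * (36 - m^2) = -m^3 - 4*m^2 + 36*m + 144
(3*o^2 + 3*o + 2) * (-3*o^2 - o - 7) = -9*o^4 - 12*o^3 - 30*o^2 - 23*o - 14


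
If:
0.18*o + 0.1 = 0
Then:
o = -0.56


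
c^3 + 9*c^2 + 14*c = c*(c + 2)*(c + 7)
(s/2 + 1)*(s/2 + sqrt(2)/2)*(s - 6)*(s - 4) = s^4/4 - 2*s^3 + sqrt(2)*s^3/4 - 2*sqrt(2)*s^2 + s^2 + sqrt(2)*s + 12*s + 12*sqrt(2)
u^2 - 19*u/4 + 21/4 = (u - 3)*(u - 7/4)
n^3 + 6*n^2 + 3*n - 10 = (n - 1)*(n + 2)*(n + 5)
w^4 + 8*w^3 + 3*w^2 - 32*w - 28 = (w - 2)*(w + 1)*(w + 2)*(w + 7)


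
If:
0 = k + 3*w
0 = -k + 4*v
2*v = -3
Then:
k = -6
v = -3/2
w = 2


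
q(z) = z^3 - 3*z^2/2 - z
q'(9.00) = 215.00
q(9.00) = 598.50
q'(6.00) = 89.00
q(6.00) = 156.00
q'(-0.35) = 0.42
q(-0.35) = 0.12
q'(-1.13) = 6.22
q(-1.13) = -2.23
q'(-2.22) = 20.45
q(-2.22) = -16.11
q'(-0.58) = 1.75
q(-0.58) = -0.12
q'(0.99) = -1.03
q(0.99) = -1.49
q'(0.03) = -1.09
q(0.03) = -0.03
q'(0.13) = -1.34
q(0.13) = -0.15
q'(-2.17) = 19.64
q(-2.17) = -15.11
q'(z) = 3*z^2 - 3*z - 1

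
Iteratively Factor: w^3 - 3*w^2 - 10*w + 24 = (w - 2)*(w^2 - w - 12) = (w - 4)*(w - 2)*(w + 3)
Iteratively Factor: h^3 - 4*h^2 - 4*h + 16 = (h + 2)*(h^2 - 6*h + 8) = (h - 2)*(h + 2)*(h - 4)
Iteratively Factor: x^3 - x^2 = (x)*(x^2 - x) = x^2*(x - 1)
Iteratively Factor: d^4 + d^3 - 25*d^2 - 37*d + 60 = (d - 5)*(d^3 + 6*d^2 + 5*d - 12) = (d - 5)*(d + 3)*(d^2 + 3*d - 4) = (d - 5)*(d + 3)*(d + 4)*(d - 1)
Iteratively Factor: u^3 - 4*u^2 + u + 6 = (u - 3)*(u^2 - u - 2) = (u - 3)*(u - 2)*(u + 1)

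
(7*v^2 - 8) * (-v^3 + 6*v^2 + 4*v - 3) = -7*v^5 + 42*v^4 + 36*v^3 - 69*v^2 - 32*v + 24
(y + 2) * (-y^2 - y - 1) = -y^3 - 3*y^2 - 3*y - 2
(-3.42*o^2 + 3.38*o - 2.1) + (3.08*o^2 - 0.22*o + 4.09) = -0.34*o^2 + 3.16*o + 1.99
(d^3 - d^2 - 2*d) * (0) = 0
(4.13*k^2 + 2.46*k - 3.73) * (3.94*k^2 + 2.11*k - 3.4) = 16.2722*k^4 + 18.4067*k^3 - 23.5476*k^2 - 16.2343*k + 12.682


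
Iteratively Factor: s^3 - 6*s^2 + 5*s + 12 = (s - 3)*(s^2 - 3*s - 4) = (s - 3)*(s + 1)*(s - 4)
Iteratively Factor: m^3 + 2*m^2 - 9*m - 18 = (m + 3)*(m^2 - m - 6) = (m - 3)*(m + 3)*(m + 2)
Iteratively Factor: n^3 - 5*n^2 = (n - 5)*(n^2) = n*(n - 5)*(n)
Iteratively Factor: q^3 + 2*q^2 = (q + 2)*(q^2) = q*(q + 2)*(q)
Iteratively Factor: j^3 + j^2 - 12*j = (j)*(j^2 + j - 12) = j*(j + 4)*(j - 3)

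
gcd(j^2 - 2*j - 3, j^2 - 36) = 1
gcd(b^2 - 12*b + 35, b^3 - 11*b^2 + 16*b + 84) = b - 7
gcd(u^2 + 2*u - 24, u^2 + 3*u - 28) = u - 4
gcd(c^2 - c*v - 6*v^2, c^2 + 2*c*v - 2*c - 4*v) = c + 2*v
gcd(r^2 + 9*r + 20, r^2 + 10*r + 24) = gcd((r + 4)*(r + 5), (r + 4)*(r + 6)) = r + 4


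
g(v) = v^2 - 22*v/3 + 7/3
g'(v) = 2*v - 22/3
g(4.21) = -10.82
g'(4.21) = 1.09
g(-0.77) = 8.57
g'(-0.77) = -8.87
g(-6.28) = 87.83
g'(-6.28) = -19.89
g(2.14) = -8.78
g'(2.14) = -3.05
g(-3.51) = 40.39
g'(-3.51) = -14.35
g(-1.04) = 11.04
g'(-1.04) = -9.41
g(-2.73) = 29.81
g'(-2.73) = -12.79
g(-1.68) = 17.48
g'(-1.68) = -10.69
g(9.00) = 17.33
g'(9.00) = 10.67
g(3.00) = -10.67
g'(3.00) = -1.33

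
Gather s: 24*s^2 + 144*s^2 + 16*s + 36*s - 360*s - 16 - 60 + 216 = 168*s^2 - 308*s + 140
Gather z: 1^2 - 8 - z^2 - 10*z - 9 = -z^2 - 10*z - 16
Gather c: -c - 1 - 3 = -c - 4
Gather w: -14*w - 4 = -14*w - 4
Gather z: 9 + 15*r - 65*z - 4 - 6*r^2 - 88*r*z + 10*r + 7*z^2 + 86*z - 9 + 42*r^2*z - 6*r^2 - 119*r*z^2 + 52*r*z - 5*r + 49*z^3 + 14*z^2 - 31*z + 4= -12*r^2 + 20*r + 49*z^3 + z^2*(21 - 119*r) + z*(42*r^2 - 36*r - 10)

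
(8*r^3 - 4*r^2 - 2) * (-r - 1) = -8*r^4 - 4*r^3 + 4*r^2 + 2*r + 2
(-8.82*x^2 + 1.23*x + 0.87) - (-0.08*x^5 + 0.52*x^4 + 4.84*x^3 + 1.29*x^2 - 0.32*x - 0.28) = 0.08*x^5 - 0.52*x^4 - 4.84*x^3 - 10.11*x^2 + 1.55*x + 1.15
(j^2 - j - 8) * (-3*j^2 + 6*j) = -3*j^4 + 9*j^3 + 18*j^2 - 48*j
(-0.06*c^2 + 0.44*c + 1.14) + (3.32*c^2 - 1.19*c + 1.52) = 3.26*c^2 - 0.75*c + 2.66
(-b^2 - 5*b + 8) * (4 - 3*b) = 3*b^3 + 11*b^2 - 44*b + 32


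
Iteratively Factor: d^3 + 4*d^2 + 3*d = (d + 1)*(d^2 + 3*d) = (d + 1)*(d + 3)*(d)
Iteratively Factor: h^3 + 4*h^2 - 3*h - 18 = (h - 2)*(h^2 + 6*h + 9) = (h - 2)*(h + 3)*(h + 3)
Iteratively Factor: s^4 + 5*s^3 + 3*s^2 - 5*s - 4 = (s + 1)*(s^3 + 4*s^2 - s - 4) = (s + 1)^2*(s^2 + 3*s - 4) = (s + 1)^2*(s + 4)*(s - 1)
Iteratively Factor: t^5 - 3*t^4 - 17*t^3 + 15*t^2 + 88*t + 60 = (t + 2)*(t^4 - 5*t^3 - 7*t^2 + 29*t + 30) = (t + 2)^2*(t^3 - 7*t^2 + 7*t + 15) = (t + 1)*(t + 2)^2*(t^2 - 8*t + 15) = (t - 5)*(t + 1)*(t + 2)^2*(t - 3)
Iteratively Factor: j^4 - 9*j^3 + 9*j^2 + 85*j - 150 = (j - 5)*(j^3 - 4*j^2 - 11*j + 30) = (j - 5)^2*(j^2 + j - 6) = (j - 5)^2*(j - 2)*(j + 3)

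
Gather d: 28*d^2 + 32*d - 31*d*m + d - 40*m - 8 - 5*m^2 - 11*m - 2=28*d^2 + d*(33 - 31*m) - 5*m^2 - 51*m - 10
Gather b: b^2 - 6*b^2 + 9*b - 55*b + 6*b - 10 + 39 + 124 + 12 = -5*b^2 - 40*b + 165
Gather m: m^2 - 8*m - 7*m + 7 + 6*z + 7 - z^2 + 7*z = m^2 - 15*m - z^2 + 13*z + 14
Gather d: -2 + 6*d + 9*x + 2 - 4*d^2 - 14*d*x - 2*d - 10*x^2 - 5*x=-4*d^2 + d*(4 - 14*x) - 10*x^2 + 4*x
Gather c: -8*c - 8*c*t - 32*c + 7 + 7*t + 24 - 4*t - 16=c*(-8*t - 40) + 3*t + 15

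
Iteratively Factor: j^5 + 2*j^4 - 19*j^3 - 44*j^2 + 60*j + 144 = (j + 2)*(j^4 - 19*j^2 - 6*j + 72) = (j + 2)*(j + 3)*(j^3 - 3*j^2 - 10*j + 24) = (j + 2)*(j + 3)^2*(j^2 - 6*j + 8) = (j - 4)*(j + 2)*(j + 3)^2*(j - 2)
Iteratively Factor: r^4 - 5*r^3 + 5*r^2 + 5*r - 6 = (r + 1)*(r^3 - 6*r^2 + 11*r - 6) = (r - 2)*(r + 1)*(r^2 - 4*r + 3) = (r - 3)*(r - 2)*(r + 1)*(r - 1)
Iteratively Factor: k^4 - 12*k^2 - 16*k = (k)*(k^3 - 12*k - 16) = k*(k + 2)*(k^2 - 2*k - 8) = k*(k + 2)^2*(k - 4)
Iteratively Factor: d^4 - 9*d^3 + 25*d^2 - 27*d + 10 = (d - 1)*(d^3 - 8*d^2 + 17*d - 10) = (d - 1)^2*(d^2 - 7*d + 10) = (d - 5)*(d - 1)^2*(d - 2)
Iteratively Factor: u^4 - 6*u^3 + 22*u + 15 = (u + 1)*(u^3 - 7*u^2 + 7*u + 15) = (u - 5)*(u + 1)*(u^2 - 2*u - 3) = (u - 5)*(u + 1)^2*(u - 3)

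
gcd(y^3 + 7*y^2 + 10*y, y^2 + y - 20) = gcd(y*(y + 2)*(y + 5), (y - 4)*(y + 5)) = y + 5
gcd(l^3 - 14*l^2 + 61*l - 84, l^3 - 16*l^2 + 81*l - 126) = l^2 - 10*l + 21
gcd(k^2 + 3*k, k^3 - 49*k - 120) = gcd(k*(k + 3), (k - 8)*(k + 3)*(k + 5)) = k + 3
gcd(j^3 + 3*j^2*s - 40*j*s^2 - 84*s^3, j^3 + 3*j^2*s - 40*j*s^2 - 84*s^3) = -j^3 - 3*j^2*s + 40*j*s^2 + 84*s^3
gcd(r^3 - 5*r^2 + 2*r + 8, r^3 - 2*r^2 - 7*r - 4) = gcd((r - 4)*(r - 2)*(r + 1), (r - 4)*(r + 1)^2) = r^2 - 3*r - 4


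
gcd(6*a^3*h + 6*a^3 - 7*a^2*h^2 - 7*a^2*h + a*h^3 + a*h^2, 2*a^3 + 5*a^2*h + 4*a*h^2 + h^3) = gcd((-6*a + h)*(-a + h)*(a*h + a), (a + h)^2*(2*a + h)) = 1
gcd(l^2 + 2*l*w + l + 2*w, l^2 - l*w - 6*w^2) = l + 2*w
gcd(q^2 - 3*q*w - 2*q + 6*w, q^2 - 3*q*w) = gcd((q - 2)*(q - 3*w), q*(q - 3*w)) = q - 3*w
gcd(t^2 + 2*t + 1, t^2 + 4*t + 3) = t + 1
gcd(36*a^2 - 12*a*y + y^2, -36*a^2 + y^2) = -6*a + y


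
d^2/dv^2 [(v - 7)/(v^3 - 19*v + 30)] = 2*((v - 7)*(3*v^2 - 19)^2 + (-3*v^2 - 3*v*(v - 7) + 19)*(v^3 - 19*v + 30))/(v^3 - 19*v + 30)^3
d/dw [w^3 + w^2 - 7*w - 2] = 3*w^2 + 2*w - 7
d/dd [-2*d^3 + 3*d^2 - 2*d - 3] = -6*d^2 + 6*d - 2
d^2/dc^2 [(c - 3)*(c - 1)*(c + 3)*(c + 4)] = 12*c^2 + 18*c - 26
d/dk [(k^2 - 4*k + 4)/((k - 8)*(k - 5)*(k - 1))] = (-k^4 + 8*k^3 - 15*k^2 + 32*k - 52)/(k^6 - 28*k^5 + 302*k^4 - 1564*k^3 + 3929*k^2 - 4240*k + 1600)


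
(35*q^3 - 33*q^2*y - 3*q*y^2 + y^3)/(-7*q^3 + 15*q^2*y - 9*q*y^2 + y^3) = (5*q + y)/(-q + y)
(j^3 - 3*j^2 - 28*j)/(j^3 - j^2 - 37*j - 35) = j*(j + 4)/(j^2 + 6*j + 5)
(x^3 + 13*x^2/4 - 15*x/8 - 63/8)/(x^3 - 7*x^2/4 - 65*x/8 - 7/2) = (2*x^2 + 3*x - 9)/(2*x^2 - 7*x - 4)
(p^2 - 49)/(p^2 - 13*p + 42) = (p + 7)/(p - 6)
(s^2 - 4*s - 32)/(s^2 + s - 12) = (s - 8)/(s - 3)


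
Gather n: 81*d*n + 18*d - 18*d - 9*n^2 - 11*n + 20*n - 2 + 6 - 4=-9*n^2 + n*(81*d + 9)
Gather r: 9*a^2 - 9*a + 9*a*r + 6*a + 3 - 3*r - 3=9*a^2 - 3*a + r*(9*a - 3)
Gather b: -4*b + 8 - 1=7 - 4*b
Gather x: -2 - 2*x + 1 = -2*x - 1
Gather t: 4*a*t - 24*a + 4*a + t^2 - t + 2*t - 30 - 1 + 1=-20*a + t^2 + t*(4*a + 1) - 30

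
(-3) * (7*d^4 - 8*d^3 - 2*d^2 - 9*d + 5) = -21*d^4 + 24*d^3 + 6*d^2 + 27*d - 15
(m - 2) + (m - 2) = 2*m - 4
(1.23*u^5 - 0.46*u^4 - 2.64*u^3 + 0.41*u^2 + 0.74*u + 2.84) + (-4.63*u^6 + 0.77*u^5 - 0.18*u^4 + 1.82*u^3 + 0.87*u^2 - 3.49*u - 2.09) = -4.63*u^6 + 2.0*u^5 - 0.64*u^4 - 0.82*u^3 + 1.28*u^2 - 2.75*u + 0.75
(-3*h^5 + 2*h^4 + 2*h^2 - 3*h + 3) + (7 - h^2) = -3*h^5 + 2*h^4 + h^2 - 3*h + 10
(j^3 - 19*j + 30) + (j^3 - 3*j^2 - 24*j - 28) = 2*j^3 - 3*j^2 - 43*j + 2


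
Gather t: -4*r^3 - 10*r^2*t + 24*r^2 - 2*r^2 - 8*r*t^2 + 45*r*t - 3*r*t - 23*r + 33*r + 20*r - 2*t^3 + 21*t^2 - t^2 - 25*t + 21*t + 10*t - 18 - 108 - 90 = -4*r^3 + 22*r^2 + 30*r - 2*t^3 + t^2*(20 - 8*r) + t*(-10*r^2 + 42*r + 6) - 216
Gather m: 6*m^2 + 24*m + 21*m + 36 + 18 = 6*m^2 + 45*m + 54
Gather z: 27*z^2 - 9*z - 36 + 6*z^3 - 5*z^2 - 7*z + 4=6*z^3 + 22*z^2 - 16*z - 32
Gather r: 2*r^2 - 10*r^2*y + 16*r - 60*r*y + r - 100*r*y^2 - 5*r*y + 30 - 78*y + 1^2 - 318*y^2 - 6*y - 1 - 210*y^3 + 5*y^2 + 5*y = r^2*(2 - 10*y) + r*(-100*y^2 - 65*y + 17) - 210*y^3 - 313*y^2 - 79*y + 30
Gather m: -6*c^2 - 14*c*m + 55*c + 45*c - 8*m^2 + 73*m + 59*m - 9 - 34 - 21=-6*c^2 + 100*c - 8*m^2 + m*(132 - 14*c) - 64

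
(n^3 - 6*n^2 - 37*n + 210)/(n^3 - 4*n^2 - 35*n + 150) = (n - 7)/(n - 5)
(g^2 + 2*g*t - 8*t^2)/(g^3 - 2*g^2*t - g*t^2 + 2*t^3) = (-g - 4*t)/(-g^2 + t^2)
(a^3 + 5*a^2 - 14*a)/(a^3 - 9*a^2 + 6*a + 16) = a*(a + 7)/(a^2 - 7*a - 8)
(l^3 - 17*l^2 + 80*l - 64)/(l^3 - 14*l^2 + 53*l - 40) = (l - 8)/(l - 5)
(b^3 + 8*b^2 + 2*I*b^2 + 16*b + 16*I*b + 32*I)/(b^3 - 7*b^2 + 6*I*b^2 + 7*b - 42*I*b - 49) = (b^3 + b^2*(8 + 2*I) + b*(16 + 16*I) + 32*I)/(b^3 + b^2*(-7 + 6*I) + b*(7 - 42*I) - 49)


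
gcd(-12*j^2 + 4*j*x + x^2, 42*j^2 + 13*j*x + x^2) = 6*j + x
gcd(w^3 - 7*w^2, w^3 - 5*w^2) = w^2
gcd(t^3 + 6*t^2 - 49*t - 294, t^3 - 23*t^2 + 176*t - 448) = t - 7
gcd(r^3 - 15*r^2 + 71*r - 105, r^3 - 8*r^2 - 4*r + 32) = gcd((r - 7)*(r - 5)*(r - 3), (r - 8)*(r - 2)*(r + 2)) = 1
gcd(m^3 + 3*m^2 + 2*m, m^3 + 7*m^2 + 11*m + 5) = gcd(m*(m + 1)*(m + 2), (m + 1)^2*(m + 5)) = m + 1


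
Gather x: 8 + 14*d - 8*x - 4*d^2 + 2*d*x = -4*d^2 + 14*d + x*(2*d - 8) + 8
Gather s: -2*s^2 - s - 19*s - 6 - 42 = -2*s^2 - 20*s - 48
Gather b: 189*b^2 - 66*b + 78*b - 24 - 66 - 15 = 189*b^2 + 12*b - 105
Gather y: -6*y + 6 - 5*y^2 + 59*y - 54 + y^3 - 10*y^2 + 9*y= y^3 - 15*y^2 + 62*y - 48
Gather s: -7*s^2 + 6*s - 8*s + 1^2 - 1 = -7*s^2 - 2*s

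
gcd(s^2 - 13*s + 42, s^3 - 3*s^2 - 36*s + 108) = s - 6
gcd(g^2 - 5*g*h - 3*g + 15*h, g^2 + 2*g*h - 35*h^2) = g - 5*h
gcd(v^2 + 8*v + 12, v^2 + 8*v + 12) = v^2 + 8*v + 12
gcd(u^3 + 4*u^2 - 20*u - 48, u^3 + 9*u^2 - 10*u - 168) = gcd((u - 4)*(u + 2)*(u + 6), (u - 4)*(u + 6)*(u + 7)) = u^2 + 2*u - 24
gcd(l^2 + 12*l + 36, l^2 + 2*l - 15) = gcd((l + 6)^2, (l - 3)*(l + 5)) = 1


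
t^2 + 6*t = t*(t + 6)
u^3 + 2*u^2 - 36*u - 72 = (u - 6)*(u + 2)*(u + 6)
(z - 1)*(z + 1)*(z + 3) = z^3 + 3*z^2 - z - 3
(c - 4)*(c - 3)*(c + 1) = c^3 - 6*c^2 + 5*c + 12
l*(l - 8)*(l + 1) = l^3 - 7*l^2 - 8*l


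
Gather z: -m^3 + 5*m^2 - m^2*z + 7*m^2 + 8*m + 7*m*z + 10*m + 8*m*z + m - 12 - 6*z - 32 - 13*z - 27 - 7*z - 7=-m^3 + 12*m^2 + 19*m + z*(-m^2 + 15*m - 26) - 78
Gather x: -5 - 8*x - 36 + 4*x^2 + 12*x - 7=4*x^2 + 4*x - 48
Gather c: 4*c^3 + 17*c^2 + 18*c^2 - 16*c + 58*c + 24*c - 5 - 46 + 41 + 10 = 4*c^3 + 35*c^2 + 66*c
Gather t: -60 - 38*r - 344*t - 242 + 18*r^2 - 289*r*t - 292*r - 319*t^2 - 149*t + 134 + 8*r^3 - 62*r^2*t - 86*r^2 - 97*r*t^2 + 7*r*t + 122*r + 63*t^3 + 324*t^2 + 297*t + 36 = 8*r^3 - 68*r^2 - 208*r + 63*t^3 + t^2*(5 - 97*r) + t*(-62*r^2 - 282*r - 196) - 132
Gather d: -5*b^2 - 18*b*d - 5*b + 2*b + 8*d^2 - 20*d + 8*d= -5*b^2 - 3*b + 8*d^2 + d*(-18*b - 12)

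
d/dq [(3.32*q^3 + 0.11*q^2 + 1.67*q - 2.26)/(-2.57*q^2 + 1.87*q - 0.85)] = (-8.5324*q^4 + 12.4168*q^3 - 3.9684*q^2 - 11.8034*q + 2.8067)/(6.6049*q^4 - 9.6118*q^3 + 7.8659*q^2 - 3.179*q + 0.7225)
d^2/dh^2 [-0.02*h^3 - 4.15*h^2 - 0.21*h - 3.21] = -0.12*h - 8.3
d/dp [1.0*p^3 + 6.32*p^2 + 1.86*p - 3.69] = 3.0*p^2 + 12.64*p + 1.86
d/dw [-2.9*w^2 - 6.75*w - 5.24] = -5.8*w - 6.75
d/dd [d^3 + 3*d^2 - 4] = 3*d*(d + 2)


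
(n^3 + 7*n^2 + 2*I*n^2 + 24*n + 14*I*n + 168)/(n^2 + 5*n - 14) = (n^2 + 2*I*n + 24)/(n - 2)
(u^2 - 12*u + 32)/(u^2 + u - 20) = (u - 8)/(u + 5)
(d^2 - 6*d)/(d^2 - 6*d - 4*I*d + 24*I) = d/(d - 4*I)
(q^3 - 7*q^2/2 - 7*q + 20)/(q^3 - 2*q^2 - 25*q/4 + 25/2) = 2*(q - 4)/(2*q - 5)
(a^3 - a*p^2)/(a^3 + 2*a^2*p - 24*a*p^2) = (a^2 - p^2)/(a^2 + 2*a*p - 24*p^2)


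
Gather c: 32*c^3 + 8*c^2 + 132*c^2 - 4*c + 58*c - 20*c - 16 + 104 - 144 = 32*c^3 + 140*c^2 + 34*c - 56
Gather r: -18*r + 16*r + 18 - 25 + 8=1 - 2*r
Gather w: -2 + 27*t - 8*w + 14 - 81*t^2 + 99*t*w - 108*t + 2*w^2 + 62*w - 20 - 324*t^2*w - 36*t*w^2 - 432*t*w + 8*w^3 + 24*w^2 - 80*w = -81*t^2 - 81*t + 8*w^3 + w^2*(26 - 36*t) + w*(-324*t^2 - 333*t - 26) - 8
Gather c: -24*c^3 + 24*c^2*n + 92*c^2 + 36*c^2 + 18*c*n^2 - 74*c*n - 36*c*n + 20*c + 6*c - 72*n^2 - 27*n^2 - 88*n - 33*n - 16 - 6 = -24*c^3 + c^2*(24*n + 128) + c*(18*n^2 - 110*n + 26) - 99*n^2 - 121*n - 22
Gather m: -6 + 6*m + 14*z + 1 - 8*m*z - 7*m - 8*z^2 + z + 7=m*(-8*z - 1) - 8*z^2 + 15*z + 2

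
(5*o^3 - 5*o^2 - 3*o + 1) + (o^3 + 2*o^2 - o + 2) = 6*o^3 - 3*o^2 - 4*o + 3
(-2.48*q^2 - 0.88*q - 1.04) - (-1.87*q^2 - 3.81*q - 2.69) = -0.61*q^2 + 2.93*q + 1.65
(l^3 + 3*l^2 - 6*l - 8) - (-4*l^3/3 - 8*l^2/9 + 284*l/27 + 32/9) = 7*l^3/3 + 35*l^2/9 - 446*l/27 - 104/9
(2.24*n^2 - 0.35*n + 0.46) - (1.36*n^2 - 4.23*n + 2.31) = 0.88*n^2 + 3.88*n - 1.85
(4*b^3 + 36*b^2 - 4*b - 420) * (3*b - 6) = 12*b^4 + 84*b^3 - 228*b^2 - 1236*b + 2520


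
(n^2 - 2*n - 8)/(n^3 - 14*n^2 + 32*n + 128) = (n - 4)/(n^2 - 16*n + 64)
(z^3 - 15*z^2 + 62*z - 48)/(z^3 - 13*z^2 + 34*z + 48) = (z - 1)/(z + 1)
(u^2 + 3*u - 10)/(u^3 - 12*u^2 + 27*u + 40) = (u^2 + 3*u - 10)/(u^3 - 12*u^2 + 27*u + 40)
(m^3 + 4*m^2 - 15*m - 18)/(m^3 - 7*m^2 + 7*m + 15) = (m + 6)/(m - 5)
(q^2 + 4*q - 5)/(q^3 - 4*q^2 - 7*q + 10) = (q + 5)/(q^2 - 3*q - 10)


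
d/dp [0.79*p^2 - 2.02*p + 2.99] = 1.58*p - 2.02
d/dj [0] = 0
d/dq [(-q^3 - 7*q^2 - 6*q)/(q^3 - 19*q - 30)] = (7*q^4 + 50*q^3 + 223*q^2 + 420*q + 180)/(q^6 - 38*q^4 - 60*q^3 + 361*q^2 + 1140*q + 900)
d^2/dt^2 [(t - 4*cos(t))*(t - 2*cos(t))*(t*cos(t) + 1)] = -t^3*cos(t) - 6*t^2*sin(t) + 12*t^2*cos(2*t) + 24*t*sin(2*t) + 6*t*cos(t) - 18*t*cos(3*t) - 12*sin(3*t) - 22*cos(2*t) - 4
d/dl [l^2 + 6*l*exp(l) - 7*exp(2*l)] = 6*l*exp(l) + 2*l - 14*exp(2*l) + 6*exp(l)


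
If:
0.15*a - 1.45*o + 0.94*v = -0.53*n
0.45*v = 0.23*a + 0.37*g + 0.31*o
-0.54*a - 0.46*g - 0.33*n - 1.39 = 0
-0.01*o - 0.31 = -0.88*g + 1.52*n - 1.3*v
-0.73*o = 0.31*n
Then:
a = -6.77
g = 3.88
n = 1.46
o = -0.62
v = -0.69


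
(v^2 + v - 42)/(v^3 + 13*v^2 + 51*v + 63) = (v - 6)/(v^2 + 6*v + 9)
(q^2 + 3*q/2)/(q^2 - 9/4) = 2*q/(2*q - 3)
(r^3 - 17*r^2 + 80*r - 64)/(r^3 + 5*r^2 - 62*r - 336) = (r^2 - 9*r + 8)/(r^2 + 13*r + 42)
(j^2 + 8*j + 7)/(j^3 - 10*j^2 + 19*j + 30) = (j + 7)/(j^2 - 11*j + 30)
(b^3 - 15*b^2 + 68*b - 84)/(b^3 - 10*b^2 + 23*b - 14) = (b - 6)/(b - 1)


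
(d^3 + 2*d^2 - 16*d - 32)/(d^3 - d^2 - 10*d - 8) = (d + 4)/(d + 1)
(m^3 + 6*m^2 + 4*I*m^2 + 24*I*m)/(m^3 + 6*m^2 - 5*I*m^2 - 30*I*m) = (m + 4*I)/(m - 5*I)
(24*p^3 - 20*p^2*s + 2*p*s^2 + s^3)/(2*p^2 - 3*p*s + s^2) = (12*p^2 - 4*p*s - s^2)/(p - s)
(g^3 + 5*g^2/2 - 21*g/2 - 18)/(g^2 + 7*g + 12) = (2*g^2 - 3*g - 9)/(2*(g + 3))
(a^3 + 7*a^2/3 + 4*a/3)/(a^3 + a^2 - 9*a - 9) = a*(3*a + 4)/(3*(a^2 - 9))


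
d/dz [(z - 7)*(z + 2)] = 2*z - 5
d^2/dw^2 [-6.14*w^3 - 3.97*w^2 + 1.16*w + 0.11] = -36.84*w - 7.94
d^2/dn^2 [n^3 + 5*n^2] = 6*n + 10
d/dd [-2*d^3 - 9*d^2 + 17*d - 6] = -6*d^2 - 18*d + 17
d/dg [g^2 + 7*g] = 2*g + 7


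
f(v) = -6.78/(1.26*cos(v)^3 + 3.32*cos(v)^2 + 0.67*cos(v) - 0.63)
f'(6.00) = 1.14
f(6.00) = -1.62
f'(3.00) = 3.86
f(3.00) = -9.19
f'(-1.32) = 290.89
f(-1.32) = 28.25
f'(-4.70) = -9.81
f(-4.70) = 10.63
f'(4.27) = -54.68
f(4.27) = 16.65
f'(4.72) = 12.52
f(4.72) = 10.85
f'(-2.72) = -19.44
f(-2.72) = -11.99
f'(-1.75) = -6.19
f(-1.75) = 10.41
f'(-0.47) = 2.41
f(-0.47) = -1.94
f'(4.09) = -524.28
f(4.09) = 47.78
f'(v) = -6.78*(3.78*sin(v)*cos(v)^2 + 6.64*sin(v)*cos(v) + 0.67*sin(v))/(1.26*cos(v)^3 + 3.32*cos(v)^2 + 0.67*cos(v) - 0.63)^2 = (25.6284*sin(v)^2 - 45.0192*cos(v) - 30.171)*sin(v)/(1.26*cos(v)^3 + 3.32*cos(v)^2 + 0.67*cos(v) - 0.63)^2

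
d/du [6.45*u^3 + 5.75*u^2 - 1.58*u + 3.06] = 19.35*u^2 + 11.5*u - 1.58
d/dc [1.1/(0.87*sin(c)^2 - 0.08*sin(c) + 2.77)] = (0.088 - 1.914*sin(c))*cos(c)/(0.87*sin(c)^2 - 0.08*sin(c) + 2.77)^2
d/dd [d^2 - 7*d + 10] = 2*d - 7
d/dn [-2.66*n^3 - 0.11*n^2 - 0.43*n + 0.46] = -7.98*n^2 - 0.22*n - 0.43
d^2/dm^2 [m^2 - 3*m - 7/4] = 2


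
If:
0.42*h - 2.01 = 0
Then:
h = 4.79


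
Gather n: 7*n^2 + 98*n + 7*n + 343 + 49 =7*n^2 + 105*n + 392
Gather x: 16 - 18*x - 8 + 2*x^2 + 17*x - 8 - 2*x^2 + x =0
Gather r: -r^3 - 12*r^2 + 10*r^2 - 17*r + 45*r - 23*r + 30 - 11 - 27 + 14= -r^3 - 2*r^2 + 5*r + 6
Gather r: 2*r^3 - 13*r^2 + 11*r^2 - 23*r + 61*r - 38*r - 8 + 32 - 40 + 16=2*r^3 - 2*r^2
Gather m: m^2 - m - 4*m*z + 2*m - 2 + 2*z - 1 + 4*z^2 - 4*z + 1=m^2 + m*(1 - 4*z) + 4*z^2 - 2*z - 2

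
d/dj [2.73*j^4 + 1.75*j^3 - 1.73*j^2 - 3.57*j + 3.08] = 10.92*j^3 + 5.25*j^2 - 3.46*j - 3.57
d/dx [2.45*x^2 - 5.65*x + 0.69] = 4.9*x - 5.65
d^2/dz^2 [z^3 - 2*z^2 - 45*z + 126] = 6*z - 4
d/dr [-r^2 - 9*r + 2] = -2*r - 9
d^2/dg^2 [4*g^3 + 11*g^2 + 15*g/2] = 24*g + 22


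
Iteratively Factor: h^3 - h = (h)*(h^2 - 1) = h*(h + 1)*(h - 1)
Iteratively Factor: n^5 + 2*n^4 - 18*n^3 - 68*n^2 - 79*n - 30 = (n - 5)*(n^4 + 7*n^3 + 17*n^2 + 17*n + 6) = (n - 5)*(n + 1)*(n^3 + 6*n^2 + 11*n + 6) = (n - 5)*(n + 1)*(n + 2)*(n^2 + 4*n + 3) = (n - 5)*(n + 1)*(n + 2)*(n + 3)*(n + 1)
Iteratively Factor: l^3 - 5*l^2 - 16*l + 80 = (l + 4)*(l^2 - 9*l + 20) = (l - 5)*(l + 4)*(l - 4)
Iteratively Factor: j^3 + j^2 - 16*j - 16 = (j - 4)*(j^2 + 5*j + 4) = (j - 4)*(j + 4)*(j + 1)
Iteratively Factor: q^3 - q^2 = (q)*(q^2 - q) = q*(q - 1)*(q)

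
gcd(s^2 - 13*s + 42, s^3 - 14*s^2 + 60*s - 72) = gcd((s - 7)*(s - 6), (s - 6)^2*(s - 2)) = s - 6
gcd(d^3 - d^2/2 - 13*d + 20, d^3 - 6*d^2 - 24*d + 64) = d^2 + 2*d - 8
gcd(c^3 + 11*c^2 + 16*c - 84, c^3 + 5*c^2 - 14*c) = c^2 + 5*c - 14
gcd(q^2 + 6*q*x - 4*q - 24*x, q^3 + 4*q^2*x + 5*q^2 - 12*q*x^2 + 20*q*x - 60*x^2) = q + 6*x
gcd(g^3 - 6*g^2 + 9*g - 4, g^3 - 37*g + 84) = g - 4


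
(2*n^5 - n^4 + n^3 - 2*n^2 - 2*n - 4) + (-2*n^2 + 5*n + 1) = 2*n^5 - n^4 + n^3 - 4*n^2 + 3*n - 3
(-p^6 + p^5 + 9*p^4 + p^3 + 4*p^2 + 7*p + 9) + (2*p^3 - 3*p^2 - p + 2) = -p^6 + p^5 + 9*p^4 + 3*p^3 + p^2 + 6*p + 11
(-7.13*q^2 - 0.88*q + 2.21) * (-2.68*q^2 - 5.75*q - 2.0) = 19.1084*q^4 + 43.3559*q^3 + 13.3972*q^2 - 10.9475*q - 4.42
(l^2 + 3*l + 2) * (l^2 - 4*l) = l^4 - l^3 - 10*l^2 - 8*l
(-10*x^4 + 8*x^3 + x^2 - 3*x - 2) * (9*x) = -90*x^5 + 72*x^4 + 9*x^3 - 27*x^2 - 18*x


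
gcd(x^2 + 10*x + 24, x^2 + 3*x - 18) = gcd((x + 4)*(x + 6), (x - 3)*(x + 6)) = x + 6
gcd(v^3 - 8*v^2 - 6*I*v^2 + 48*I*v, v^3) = v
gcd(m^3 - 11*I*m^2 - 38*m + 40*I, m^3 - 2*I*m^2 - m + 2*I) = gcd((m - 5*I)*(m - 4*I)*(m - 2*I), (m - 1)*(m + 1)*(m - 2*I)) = m - 2*I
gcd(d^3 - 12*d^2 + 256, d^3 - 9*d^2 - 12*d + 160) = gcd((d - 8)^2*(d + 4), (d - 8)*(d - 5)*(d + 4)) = d^2 - 4*d - 32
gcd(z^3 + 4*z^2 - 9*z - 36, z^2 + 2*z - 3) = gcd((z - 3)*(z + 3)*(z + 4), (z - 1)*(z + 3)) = z + 3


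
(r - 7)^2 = r^2 - 14*r + 49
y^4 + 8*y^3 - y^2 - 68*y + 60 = (y - 2)*(y - 1)*(y + 5)*(y + 6)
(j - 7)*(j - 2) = j^2 - 9*j + 14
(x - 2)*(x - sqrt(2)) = x^2 - 2*x - sqrt(2)*x + 2*sqrt(2)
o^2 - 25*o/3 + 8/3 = (o - 8)*(o - 1/3)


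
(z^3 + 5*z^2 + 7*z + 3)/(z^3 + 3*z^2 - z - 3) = (z + 1)/(z - 1)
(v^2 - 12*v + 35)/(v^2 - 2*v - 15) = (v - 7)/(v + 3)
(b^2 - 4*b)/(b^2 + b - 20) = b/(b + 5)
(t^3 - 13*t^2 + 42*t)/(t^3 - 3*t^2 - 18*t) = (t - 7)/(t + 3)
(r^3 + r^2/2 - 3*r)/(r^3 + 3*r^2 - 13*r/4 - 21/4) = 2*r*(r + 2)/(2*r^2 + 9*r + 7)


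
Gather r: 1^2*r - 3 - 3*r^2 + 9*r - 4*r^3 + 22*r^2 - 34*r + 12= -4*r^3 + 19*r^2 - 24*r + 9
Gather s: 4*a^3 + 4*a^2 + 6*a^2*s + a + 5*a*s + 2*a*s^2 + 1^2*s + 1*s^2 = 4*a^3 + 4*a^2 + a + s^2*(2*a + 1) + s*(6*a^2 + 5*a + 1)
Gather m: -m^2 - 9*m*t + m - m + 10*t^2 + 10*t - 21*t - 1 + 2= -m^2 - 9*m*t + 10*t^2 - 11*t + 1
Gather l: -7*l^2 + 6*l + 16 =-7*l^2 + 6*l + 16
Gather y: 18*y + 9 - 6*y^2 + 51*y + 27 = -6*y^2 + 69*y + 36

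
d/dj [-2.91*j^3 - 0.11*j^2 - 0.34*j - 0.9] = -8.73*j^2 - 0.22*j - 0.34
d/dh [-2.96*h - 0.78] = -2.96000000000000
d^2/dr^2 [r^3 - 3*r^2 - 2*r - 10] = 6*r - 6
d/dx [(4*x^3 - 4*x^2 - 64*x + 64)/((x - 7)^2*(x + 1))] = 24*(-2*x^3 + 3*x^2 - 3*x + 32)/(x^5 - 19*x^4 + 106*x^3 - 70*x^2 - 539*x - 343)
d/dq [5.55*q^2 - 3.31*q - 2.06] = 11.1*q - 3.31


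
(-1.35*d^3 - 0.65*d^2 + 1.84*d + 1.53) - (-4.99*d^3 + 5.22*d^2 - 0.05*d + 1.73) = 3.64*d^3 - 5.87*d^2 + 1.89*d - 0.2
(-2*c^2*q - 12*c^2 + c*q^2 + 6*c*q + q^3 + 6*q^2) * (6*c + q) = -12*c^3*q - 72*c^3 + 4*c^2*q^2 + 24*c^2*q + 7*c*q^3 + 42*c*q^2 + q^4 + 6*q^3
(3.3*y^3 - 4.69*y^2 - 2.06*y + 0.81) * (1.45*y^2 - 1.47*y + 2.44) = 4.785*y^5 - 11.6515*y^4 + 11.9593*y^3 - 7.2409*y^2 - 6.2171*y + 1.9764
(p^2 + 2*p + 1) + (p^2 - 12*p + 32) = 2*p^2 - 10*p + 33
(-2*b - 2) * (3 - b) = 2*b^2 - 4*b - 6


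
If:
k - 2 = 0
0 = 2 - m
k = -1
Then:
No Solution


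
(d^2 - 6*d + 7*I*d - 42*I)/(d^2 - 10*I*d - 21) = (d^2 + d*(-6 + 7*I) - 42*I)/(d^2 - 10*I*d - 21)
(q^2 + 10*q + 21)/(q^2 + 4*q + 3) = (q + 7)/(q + 1)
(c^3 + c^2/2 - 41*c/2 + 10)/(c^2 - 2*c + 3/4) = 2*(c^2 + c - 20)/(2*c - 3)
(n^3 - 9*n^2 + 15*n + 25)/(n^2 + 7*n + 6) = (n^2 - 10*n + 25)/(n + 6)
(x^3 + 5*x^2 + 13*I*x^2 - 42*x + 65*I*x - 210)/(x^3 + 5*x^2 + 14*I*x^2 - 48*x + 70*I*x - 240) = (x + 7*I)/(x + 8*I)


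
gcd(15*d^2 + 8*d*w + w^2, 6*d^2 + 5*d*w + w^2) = 3*d + w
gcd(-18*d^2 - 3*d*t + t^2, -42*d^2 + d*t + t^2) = -6*d + t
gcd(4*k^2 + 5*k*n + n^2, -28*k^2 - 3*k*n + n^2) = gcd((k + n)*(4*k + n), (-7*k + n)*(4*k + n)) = 4*k + n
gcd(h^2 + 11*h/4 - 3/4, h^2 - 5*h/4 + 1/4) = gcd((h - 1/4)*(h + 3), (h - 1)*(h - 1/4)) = h - 1/4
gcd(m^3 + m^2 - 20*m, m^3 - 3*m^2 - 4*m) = m^2 - 4*m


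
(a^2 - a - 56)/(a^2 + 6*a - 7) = (a - 8)/(a - 1)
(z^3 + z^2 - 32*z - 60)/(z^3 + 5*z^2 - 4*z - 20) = (z - 6)/(z - 2)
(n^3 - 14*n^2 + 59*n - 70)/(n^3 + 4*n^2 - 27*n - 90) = (n^2 - 9*n + 14)/(n^2 + 9*n + 18)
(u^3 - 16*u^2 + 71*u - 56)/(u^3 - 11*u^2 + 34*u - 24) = (u^2 - 15*u + 56)/(u^2 - 10*u + 24)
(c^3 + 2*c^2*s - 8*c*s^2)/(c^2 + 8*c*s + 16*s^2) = c*(c - 2*s)/(c + 4*s)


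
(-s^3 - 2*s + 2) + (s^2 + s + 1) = -s^3 + s^2 - s + 3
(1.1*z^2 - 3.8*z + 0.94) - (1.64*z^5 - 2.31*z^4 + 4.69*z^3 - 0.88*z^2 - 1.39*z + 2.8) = -1.64*z^5 + 2.31*z^4 - 4.69*z^3 + 1.98*z^2 - 2.41*z - 1.86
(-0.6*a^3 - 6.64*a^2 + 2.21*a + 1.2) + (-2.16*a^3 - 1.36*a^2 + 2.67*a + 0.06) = -2.76*a^3 - 8.0*a^2 + 4.88*a + 1.26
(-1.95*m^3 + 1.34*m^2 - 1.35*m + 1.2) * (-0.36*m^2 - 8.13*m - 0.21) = 0.702*m^5 + 15.3711*m^4 - 9.9987*m^3 + 10.2621*m^2 - 9.4725*m - 0.252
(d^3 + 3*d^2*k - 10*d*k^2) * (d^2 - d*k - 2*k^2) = d^5 + 2*d^4*k - 15*d^3*k^2 + 4*d^2*k^3 + 20*d*k^4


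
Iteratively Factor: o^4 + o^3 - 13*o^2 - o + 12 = (o - 3)*(o^3 + 4*o^2 - o - 4) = (o - 3)*(o + 1)*(o^2 + 3*o - 4) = (o - 3)*(o + 1)*(o + 4)*(o - 1)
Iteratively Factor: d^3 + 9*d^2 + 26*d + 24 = (d + 4)*(d^2 + 5*d + 6) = (d + 2)*(d + 4)*(d + 3)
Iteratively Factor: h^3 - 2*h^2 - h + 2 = (h - 2)*(h^2 - 1) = (h - 2)*(h + 1)*(h - 1)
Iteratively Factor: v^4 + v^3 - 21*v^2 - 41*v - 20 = (v + 4)*(v^3 - 3*v^2 - 9*v - 5) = (v + 1)*(v + 4)*(v^2 - 4*v - 5) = (v + 1)^2*(v + 4)*(v - 5)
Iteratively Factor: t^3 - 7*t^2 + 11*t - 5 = (t - 1)*(t^2 - 6*t + 5) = (t - 5)*(t - 1)*(t - 1)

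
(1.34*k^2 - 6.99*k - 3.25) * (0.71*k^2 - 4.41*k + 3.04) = 0.9514*k^4 - 10.8723*k^3 + 32.592*k^2 - 6.9171*k - 9.88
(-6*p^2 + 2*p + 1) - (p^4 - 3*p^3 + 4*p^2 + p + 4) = -p^4 + 3*p^3 - 10*p^2 + p - 3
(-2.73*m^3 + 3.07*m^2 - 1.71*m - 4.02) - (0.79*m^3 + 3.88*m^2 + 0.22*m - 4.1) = -3.52*m^3 - 0.81*m^2 - 1.93*m + 0.0800000000000001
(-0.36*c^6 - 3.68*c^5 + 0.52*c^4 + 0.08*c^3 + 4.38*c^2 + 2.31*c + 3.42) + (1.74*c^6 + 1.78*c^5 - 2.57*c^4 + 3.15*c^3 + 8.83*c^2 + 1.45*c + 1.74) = 1.38*c^6 - 1.9*c^5 - 2.05*c^4 + 3.23*c^3 + 13.21*c^2 + 3.76*c + 5.16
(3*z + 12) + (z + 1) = 4*z + 13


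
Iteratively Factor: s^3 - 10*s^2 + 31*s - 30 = (s - 5)*(s^2 - 5*s + 6) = (s - 5)*(s - 2)*(s - 3)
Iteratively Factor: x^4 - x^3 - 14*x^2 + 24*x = (x - 3)*(x^3 + 2*x^2 - 8*x) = (x - 3)*(x - 2)*(x^2 + 4*x) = (x - 3)*(x - 2)*(x + 4)*(x)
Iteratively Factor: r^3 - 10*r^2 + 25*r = (r - 5)*(r^2 - 5*r) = (r - 5)^2*(r)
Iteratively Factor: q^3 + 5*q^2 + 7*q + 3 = (q + 1)*(q^2 + 4*q + 3) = (q + 1)*(q + 3)*(q + 1)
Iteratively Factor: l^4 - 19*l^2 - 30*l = (l + 3)*(l^3 - 3*l^2 - 10*l) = (l + 2)*(l + 3)*(l^2 - 5*l) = l*(l + 2)*(l + 3)*(l - 5)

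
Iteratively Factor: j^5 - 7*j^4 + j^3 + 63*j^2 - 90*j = (j + 3)*(j^4 - 10*j^3 + 31*j^2 - 30*j) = j*(j + 3)*(j^3 - 10*j^2 + 31*j - 30) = j*(j - 3)*(j + 3)*(j^2 - 7*j + 10) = j*(j - 3)*(j - 2)*(j + 3)*(j - 5)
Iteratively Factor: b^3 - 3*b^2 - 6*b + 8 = (b - 1)*(b^2 - 2*b - 8) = (b - 4)*(b - 1)*(b + 2)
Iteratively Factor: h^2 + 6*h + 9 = (h + 3)*(h + 3)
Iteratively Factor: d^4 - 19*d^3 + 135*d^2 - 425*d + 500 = (d - 4)*(d^3 - 15*d^2 + 75*d - 125) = (d - 5)*(d - 4)*(d^2 - 10*d + 25) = (d - 5)^2*(d - 4)*(d - 5)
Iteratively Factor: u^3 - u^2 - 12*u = (u + 3)*(u^2 - 4*u) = (u - 4)*(u + 3)*(u)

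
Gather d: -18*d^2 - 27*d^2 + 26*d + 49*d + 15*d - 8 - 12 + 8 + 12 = -45*d^2 + 90*d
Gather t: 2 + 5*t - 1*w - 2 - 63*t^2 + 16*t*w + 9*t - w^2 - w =-63*t^2 + t*(16*w + 14) - w^2 - 2*w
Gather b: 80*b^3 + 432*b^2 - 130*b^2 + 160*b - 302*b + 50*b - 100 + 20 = 80*b^3 + 302*b^2 - 92*b - 80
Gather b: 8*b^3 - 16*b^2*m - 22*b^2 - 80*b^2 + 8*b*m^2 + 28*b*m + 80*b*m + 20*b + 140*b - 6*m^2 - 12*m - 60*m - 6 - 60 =8*b^3 + b^2*(-16*m - 102) + b*(8*m^2 + 108*m + 160) - 6*m^2 - 72*m - 66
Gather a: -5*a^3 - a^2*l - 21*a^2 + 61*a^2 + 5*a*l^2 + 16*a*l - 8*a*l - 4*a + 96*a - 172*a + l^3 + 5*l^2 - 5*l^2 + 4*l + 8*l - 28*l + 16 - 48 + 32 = -5*a^3 + a^2*(40 - l) + a*(5*l^2 + 8*l - 80) + l^3 - 16*l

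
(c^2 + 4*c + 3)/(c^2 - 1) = (c + 3)/(c - 1)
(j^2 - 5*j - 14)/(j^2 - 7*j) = (j + 2)/j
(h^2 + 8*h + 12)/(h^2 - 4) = (h + 6)/(h - 2)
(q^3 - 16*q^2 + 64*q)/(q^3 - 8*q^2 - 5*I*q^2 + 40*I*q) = (q - 8)/(q - 5*I)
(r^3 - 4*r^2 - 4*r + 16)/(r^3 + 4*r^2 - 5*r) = (r^3 - 4*r^2 - 4*r + 16)/(r*(r^2 + 4*r - 5))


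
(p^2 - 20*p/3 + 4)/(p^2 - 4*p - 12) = (p - 2/3)/(p + 2)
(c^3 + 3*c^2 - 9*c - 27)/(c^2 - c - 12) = (c^2 - 9)/(c - 4)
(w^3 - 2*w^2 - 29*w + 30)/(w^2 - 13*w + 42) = (w^2 + 4*w - 5)/(w - 7)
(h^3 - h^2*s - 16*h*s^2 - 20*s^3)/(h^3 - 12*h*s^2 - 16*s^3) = (-h + 5*s)/(-h + 4*s)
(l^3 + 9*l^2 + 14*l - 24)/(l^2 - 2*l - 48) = (l^2 + 3*l - 4)/(l - 8)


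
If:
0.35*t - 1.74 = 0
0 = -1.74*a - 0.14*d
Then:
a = -0.0804597701149425*d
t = 4.97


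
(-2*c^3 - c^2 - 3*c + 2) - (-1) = -2*c^3 - c^2 - 3*c + 3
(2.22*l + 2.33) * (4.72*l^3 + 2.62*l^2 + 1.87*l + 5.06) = 10.4784*l^4 + 16.814*l^3 + 10.256*l^2 + 15.5903*l + 11.7898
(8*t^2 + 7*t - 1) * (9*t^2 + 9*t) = 72*t^4 + 135*t^3 + 54*t^2 - 9*t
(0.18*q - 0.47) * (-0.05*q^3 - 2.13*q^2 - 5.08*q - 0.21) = -0.009*q^4 - 0.3599*q^3 + 0.0866999999999999*q^2 + 2.3498*q + 0.0987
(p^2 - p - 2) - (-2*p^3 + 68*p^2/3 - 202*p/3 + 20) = 2*p^3 - 65*p^2/3 + 199*p/3 - 22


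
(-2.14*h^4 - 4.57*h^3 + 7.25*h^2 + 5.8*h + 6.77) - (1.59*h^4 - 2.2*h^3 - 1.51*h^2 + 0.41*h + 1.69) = -3.73*h^4 - 2.37*h^3 + 8.76*h^2 + 5.39*h + 5.08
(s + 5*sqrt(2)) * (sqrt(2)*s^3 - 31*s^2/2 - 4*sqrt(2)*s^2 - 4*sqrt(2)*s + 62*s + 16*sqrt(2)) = sqrt(2)*s^4 - 4*sqrt(2)*s^3 - 11*s^3/2 - 163*sqrt(2)*s^2/2 + 22*s^2 - 40*s + 326*sqrt(2)*s + 160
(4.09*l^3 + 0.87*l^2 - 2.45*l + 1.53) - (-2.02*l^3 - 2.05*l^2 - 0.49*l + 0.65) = 6.11*l^3 + 2.92*l^2 - 1.96*l + 0.88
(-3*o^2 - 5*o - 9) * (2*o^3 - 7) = -6*o^5 - 10*o^4 - 18*o^3 + 21*o^2 + 35*o + 63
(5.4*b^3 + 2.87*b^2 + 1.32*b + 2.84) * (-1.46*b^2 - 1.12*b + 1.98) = -7.884*b^5 - 10.2382*b^4 + 5.5504*b^3 + 0.0578000000000003*b^2 - 0.5672*b + 5.6232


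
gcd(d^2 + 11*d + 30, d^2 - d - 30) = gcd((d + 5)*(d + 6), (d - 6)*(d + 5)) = d + 5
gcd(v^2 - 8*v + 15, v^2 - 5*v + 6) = v - 3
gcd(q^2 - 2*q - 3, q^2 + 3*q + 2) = q + 1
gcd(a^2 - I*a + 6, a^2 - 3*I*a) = a - 3*I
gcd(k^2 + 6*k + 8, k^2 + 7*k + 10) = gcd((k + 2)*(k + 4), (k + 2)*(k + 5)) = k + 2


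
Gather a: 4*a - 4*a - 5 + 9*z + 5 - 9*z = 0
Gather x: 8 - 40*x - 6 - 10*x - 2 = -50*x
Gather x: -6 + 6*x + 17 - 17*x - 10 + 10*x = 1 - x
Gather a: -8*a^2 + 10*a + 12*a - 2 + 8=-8*a^2 + 22*a + 6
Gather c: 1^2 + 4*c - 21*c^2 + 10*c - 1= -21*c^2 + 14*c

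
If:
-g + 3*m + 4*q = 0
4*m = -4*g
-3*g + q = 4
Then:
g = -2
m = 2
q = -2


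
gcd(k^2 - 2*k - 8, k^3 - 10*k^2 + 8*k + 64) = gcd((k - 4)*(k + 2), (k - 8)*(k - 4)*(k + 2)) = k^2 - 2*k - 8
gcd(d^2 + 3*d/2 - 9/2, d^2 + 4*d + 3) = d + 3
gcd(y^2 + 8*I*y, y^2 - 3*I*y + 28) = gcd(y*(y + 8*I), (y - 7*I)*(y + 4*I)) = 1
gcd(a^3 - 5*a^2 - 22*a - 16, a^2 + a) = a + 1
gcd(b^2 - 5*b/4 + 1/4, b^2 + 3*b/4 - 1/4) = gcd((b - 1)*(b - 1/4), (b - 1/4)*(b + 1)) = b - 1/4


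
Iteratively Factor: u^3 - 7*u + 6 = (u - 1)*(u^2 + u - 6) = (u - 1)*(u + 3)*(u - 2)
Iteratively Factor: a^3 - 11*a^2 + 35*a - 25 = (a - 1)*(a^2 - 10*a + 25) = (a - 5)*(a - 1)*(a - 5)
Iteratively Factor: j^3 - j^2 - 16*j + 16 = (j - 1)*(j^2 - 16) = (j - 4)*(j - 1)*(j + 4)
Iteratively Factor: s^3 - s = (s + 1)*(s^2 - s) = (s - 1)*(s + 1)*(s)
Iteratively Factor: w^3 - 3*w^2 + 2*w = (w)*(w^2 - 3*w + 2) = w*(w - 1)*(w - 2)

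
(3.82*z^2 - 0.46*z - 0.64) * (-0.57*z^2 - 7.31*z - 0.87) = -2.1774*z^4 - 27.662*z^3 + 0.404*z^2 + 5.0786*z + 0.5568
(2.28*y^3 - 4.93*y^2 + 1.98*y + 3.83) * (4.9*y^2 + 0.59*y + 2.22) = 11.172*y^5 - 22.8118*y^4 + 11.8549*y^3 + 8.9906*y^2 + 6.6553*y + 8.5026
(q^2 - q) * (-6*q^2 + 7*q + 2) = -6*q^4 + 13*q^3 - 5*q^2 - 2*q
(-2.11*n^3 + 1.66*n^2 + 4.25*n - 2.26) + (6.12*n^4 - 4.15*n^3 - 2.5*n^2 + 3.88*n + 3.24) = 6.12*n^4 - 6.26*n^3 - 0.84*n^2 + 8.13*n + 0.98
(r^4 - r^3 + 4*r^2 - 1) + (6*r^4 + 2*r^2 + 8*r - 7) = 7*r^4 - r^3 + 6*r^2 + 8*r - 8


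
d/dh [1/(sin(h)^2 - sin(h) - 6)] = (1 - 2*sin(h))*cos(h)/(sin(h) + cos(h)^2 + 5)^2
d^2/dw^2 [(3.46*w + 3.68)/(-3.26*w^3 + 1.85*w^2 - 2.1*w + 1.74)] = (-220.628976*w^5 - 344.111256*w^4 + 378.7959*w^3 - 462.246528*w^2 + 27.360648*w - 34.05144)/(34.645976*w^9 - 58.98318*w^8 + 100.42593*w^7 - 137.798297*w^6 + 127.65519*w^5 - 113.81319*w^4 + 79.430328*w^3 - 39.82338*w^2 + 19.07388*w - 5.268024)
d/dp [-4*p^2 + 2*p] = 2 - 8*p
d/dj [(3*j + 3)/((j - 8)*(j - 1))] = 3*(-j^2 - 2*j + 17)/(j^4 - 18*j^3 + 97*j^2 - 144*j + 64)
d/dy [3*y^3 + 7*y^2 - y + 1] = 9*y^2 + 14*y - 1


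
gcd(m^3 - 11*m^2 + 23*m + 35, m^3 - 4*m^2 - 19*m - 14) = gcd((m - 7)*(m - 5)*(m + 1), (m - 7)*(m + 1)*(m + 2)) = m^2 - 6*m - 7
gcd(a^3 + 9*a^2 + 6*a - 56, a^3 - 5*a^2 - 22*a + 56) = a^2 + 2*a - 8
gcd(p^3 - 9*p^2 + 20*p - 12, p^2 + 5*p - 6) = p - 1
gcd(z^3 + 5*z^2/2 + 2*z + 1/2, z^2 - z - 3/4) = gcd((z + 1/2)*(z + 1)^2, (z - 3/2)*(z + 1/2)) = z + 1/2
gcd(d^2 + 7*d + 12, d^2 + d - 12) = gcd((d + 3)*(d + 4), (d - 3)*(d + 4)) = d + 4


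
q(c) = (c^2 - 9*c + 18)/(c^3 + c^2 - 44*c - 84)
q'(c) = (2*c - 9)/(c^3 + c^2 - 44*c - 84) + (-3*c^2 - 2*c + 44)*(c^2 - 9*c + 18)/(c^3 + c^2 - 44*c - 84)^2 = (-c^4 + 18*c^3 - 89*c^2 - 204*c + 1548)/(c^6 + 2*c^5 - 87*c^4 - 256*c^3 + 1768*c^2 + 7392*c + 7056)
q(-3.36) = 1.60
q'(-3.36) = 0.30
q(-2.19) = 6.39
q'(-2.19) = 30.64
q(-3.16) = 1.69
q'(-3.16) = 0.57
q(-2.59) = 2.49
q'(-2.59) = 3.01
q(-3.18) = 1.67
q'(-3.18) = 0.54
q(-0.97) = -0.67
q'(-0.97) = 0.96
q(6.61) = -0.05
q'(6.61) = -0.22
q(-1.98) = -55.04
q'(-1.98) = 2777.65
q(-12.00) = -0.24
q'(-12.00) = -0.05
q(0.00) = -0.21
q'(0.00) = 0.22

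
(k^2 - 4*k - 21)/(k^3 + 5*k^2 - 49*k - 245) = (k + 3)/(k^2 + 12*k + 35)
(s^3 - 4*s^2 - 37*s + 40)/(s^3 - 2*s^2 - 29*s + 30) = (s - 8)/(s - 6)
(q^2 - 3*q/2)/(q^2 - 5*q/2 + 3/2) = q/(q - 1)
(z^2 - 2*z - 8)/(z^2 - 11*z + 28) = (z + 2)/(z - 7)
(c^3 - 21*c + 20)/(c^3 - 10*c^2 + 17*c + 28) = (c^2 + 4*c - 5)/(c^2 - 6*c - 7)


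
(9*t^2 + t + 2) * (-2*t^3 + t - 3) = -18*t^5 - 2*t^4 + 5*t^3 - 26*t^2 - t - 6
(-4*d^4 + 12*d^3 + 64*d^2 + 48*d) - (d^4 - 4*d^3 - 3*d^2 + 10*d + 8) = -5*d^4 + 16*d^3 + 67*d^2 + 38*d - 8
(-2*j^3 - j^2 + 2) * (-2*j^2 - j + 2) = 4*j^5 + 4*j^4 - 3*j^3 - 6*j^2 - 2*j + 4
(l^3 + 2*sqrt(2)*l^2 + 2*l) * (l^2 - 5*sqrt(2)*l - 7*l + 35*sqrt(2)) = l^5 - 7*l^4 - 3*sqrt(2)*l^4 - 18*l^3 + 21*sqrt(2)*l^3 - 10*sqrt(2)*l^2 + 126*l^2 + 70*sqrt(2)*l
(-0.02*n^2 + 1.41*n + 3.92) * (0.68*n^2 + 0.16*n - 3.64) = -0.0136*n^4 + 0.9556*n^3 + 2.964*n^2 - 4.5052*n - 14.2688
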